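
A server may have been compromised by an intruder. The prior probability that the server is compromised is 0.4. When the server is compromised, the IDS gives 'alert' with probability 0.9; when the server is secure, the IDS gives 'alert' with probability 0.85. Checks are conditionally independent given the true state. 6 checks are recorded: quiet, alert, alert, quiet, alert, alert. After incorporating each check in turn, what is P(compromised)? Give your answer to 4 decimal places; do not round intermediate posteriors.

0.2714

After 'quiet': P(compromised) = 0.1·0.4000 / (0.1·0.4000 + 0.15·0.6000) ≈ 0.3077
After 'alert': P(compromised) = 0.9·0.3077 / (0.9·0.3077 + 0.85·0.6923) ≈ 0.3200
After 'alert': P(compromised) = 0.9·0.3200 / (0.9·0.3200 + 0.85·0.6800) ≈ 0.3326
After 'quiet': P(compromised) = 0.1·0.3326 / (0.1·0.3326 + 0.15·0.6674) ≈ 0.2494
After 'alert': P(compromised) = 0.9·0.2494 / (0.9·0.2494 + 0.85·0.7506) ≈ 0.2602
After 'alert': P(compromised) = 0.9·0.2602 / (0.9·0.2602 + 0.85·0.7398) ≈ 0.2714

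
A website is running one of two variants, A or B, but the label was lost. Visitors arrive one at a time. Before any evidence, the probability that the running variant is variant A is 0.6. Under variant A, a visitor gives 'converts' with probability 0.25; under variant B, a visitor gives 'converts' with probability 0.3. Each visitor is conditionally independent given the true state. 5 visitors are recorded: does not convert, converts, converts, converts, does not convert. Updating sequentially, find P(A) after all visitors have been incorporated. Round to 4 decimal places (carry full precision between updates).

0.4991

Each posterior becomes the prior for the next update.
After 'does not convert': P(A) = 0.75·0.6000 / (0.75·0.6000 + 0.7·0.4000) ≈ 0.6164
After 'converts': P(A) = 0.25·0.6164 / (0.25·0.6164 + 0.3·0.3836) ≈ 0.5725
After 'converts': P(A) = 0.25·0.5725 / (0.25·0.5725 + 0.3·0.4275) ≈ 0.5274
After 'converts': P(A) = 0.25·0.5274 / (0.25·0.5274 + 0.3·0.4726) ≈ 0.4819
After 'does not convert': P(A) = 0.75·0.4819 / (0.75·0.4819 + 0.7·0.5181) ≈ 0.4991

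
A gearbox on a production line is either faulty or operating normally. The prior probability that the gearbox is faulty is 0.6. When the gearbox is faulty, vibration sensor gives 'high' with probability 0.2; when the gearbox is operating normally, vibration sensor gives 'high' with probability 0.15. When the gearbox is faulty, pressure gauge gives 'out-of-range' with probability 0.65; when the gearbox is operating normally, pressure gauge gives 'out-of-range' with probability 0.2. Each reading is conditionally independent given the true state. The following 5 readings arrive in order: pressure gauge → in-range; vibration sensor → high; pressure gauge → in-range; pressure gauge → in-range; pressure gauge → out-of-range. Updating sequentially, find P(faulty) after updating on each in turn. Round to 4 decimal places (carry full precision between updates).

0.3525

After pressure gauge='in-range': P(faulty) = 0.35·0.6000 / (0.35·0.6000 + 0.8·0.4000) ≈ 0.3962
After vibration sensor='high': P(faulty) = 0.2·0.3962 / (0.2·0.3962 + 0.15·0.6038) ≈ 0.4667
After pressure gauge='in-range': P(faulty) = 0.35·0.4667 / (0.35·0.4667 + 0.8·0.5333) ≈ 0.2768
After pressure gauge='in-range': P(faulty) = 0.35·0.2768 / (0.35·0.2768 + 0.8·0.7232) ≈ 0.1435
After pressure gauge='out-of-range': P(faulty) = 0.65·0.1435 / (0.65·0.1435 + 0.2·0.8565) ≈ 0.3525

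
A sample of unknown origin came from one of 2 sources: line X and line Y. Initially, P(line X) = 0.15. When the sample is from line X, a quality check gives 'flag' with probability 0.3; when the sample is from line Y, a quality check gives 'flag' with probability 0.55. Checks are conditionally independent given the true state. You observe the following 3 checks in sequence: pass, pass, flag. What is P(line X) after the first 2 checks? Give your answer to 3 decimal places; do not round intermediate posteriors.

0.299

Each posterior becomes the prior for the next update.
After 'pass': P(line X) = 0.7·0.1500 / (0.7·0.1500 + 0.45·0.8500) ≈ 0.2154
After 'pass': P(line X) = 0.7·0.2154 / (0.7·0.2154 + 0.45·0.7846) ≈ 0.2992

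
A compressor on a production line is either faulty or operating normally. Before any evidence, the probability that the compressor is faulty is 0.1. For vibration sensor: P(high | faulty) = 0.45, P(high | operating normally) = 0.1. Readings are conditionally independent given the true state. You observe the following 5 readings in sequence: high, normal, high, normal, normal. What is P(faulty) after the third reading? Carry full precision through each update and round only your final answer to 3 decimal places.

0.579

After 'high': P(faulty) = 0.45·0.1000 / (0.45·0.1000 + 0.1·0.9000) ≈ 0.3333
After 'normal': P(faulty) = 0.55·0.3333 / (0.55·0.3333 + 0.9·0.6667) ≈ 0.2340
After 'high': P(faulty) = 0.45·0.2340 / (0.45·0.2340 + 0.1·0.7660) ≈ 0.5789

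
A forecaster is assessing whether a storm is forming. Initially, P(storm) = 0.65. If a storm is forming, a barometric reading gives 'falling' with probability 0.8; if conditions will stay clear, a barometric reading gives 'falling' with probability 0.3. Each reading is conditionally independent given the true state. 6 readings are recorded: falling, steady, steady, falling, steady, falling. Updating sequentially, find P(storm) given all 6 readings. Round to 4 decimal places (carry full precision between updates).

0.4510

After 'falling': P(storm) = 0.8·0.6500 / (0.8·0.6500 + 0.3·0.3500) ≈ 0.8320
After 'steady': P(storm) = 0.2·0.8320 / (0.2·0.8320 + 0.7·0.1680) ≈ 0.5859
After 'steady': P(storm) = 0.2·0.5859 / (0.2·0.5859 + 0.7·0.4141) ≈ 0.2879
After 'falling': P(storm) = 0.8·0.2879 / (0.8·0.2879 + 0.3·0.7121) ≈ 0.5188
After 'steady': P(storm) = 0.2·0.5188 / (0.2·0.5188 + 0.7·0.4812) ≈ 0.2355
After 'falling': P(storm) = 0.8·0.2355 / (0.8·0.2355 + 0.3·0.7645) ≈ 0.4510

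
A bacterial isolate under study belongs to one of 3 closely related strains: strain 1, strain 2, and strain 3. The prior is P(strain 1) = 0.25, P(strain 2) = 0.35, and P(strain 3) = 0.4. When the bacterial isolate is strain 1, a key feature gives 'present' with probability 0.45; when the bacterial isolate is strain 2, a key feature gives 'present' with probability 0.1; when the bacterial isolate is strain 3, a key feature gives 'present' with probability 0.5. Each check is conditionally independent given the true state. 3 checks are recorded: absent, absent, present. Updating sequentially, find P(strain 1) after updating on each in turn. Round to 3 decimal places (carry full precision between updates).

Each posterior becomes the prior for the next update.
After 'absent': normaliser = 0.55·0.2500 + 0.9·0.3500 + 0.5·0.4000; P(strain 1) ≈ 0.2107, P(strain 2) ≈ 0.4828, P(strain 3) ≈ 0.3065
After 'absent': normaliser = 0.55·0.2107 + 0.9·0.4828 + 0.5·0.3065; P(strain 1) ≈ 0.1647, P(strain 2) ≈ 0.6175, P(strain 3) ≈ 0.2178
After 'present': normaliser = 0.45·0.1647 + 0.1·0.6175 + 0.5·0.2178; P(strain 1) ≈ 0.3028, P(strain 2) ≈ 0.2523, P(strain 3) ≈ 0.4449

0.303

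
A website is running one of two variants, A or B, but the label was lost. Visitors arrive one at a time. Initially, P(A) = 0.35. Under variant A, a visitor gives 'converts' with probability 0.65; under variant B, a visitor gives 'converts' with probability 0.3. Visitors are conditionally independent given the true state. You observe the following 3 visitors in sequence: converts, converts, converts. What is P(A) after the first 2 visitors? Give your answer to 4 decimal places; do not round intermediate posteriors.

After 'converts': P(A) = 0.65·0.3500 / (0.65·0.3500 + 0.3·0.6500) ≈ 0.5385
After 'converts': P(A) = 0.65·0.5385 / (0.65·0.5385 + 0.3·0.4615) ≈ 0.7165

0.7165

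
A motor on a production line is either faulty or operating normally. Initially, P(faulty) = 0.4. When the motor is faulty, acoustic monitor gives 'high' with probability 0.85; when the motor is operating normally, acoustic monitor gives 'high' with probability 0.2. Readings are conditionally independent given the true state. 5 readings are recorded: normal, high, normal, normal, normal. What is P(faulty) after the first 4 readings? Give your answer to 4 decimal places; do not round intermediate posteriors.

0.0183

After 'normal': P(faulty) = 0.15·0.4000 / (0.15·0.4000 + 0.8·0.6000) ≈ 0.1111
After 'high': P(faulty) = 0.85·0.1111 / (0.85·0.1111 + 0.2·0.8889) ≈ 0.3469
After 'normal': P(faulty) = 0.15·0.3469 / (0.15·0.3469 + 0.8·0.6531) ≈ 0.0906
After 'normal': P(faulty) = 0.15·0.0906 / (0.15·0.0906 + 0.8·0.9094) ≈ 0.0183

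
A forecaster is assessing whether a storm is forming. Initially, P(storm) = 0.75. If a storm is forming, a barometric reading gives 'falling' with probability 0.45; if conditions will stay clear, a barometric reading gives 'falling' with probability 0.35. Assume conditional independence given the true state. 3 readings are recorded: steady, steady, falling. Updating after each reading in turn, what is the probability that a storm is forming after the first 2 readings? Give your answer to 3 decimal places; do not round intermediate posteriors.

After 'steady': P(storm) = 0.55·0.7500 / (0.55·0.7500 + 0.65·0.2500) ≈ 0.7174
After 'steady': P(storm) = 0.55·0.7174 / (0.55·0.7174 + 0.65·0.2826) ≈ 0.6823

0.682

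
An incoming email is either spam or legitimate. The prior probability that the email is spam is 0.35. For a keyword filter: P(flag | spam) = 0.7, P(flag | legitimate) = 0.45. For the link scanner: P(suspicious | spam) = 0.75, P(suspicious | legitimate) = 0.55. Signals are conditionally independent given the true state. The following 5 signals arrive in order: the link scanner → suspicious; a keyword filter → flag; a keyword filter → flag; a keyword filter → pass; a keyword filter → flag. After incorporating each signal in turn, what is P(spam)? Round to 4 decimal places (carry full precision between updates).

After the link scanner='suspicious': P(spam) = 0.75·0.3500 / (0.75·0.3500 + 0.55·0.6500) ≈ 0.4234
After a keyword filter='flag': P(spam) = 0.7·0.4234 / (0.7·0.4234 + 0.45·0.5766) ≈ 0.5332
After a keyword filter='flag': P(spam) = 0.7·0.5332 / (0.7·0.5332 + 0.45·0.4668) ≈ 0.6399
After a keyword filter='pass': P(spam) = 0.3·0.6399 / (0.3·0.6399 + 0.55·0.3601) ≈ 0.4922
After a keyword filter='flag': P(spam) = 0.7·0.4922 / (0.7·0.4922 + 0.45·0.5078) ≈ 0.6012

0.6012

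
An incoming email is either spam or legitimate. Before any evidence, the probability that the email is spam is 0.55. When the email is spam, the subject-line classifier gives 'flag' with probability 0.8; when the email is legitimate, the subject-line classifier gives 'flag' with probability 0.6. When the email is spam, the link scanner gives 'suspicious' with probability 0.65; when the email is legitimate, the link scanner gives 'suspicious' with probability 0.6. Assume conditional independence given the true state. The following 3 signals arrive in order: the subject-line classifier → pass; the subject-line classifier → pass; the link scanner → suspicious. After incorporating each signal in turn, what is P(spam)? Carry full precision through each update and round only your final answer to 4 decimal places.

0.2487

Each posterior becomes the prior for the next update.
After the subject-line classifier='pass': P(spam) = 0.2·0.5500 / (0.2·0.5500 + 0.4·0.4500) ≈ 0.3793
After the subject-line classifier='pass': P(spam) = 0.2·0.3793 / (0.2·0.3793 + 0.4·0.6207) ≈ 0.2340
After the link scanner='suspicious': P(spam) = 0.65·0.2340 / (0.65·0.2340 + 0.6·0.7660) ≈ 0.2487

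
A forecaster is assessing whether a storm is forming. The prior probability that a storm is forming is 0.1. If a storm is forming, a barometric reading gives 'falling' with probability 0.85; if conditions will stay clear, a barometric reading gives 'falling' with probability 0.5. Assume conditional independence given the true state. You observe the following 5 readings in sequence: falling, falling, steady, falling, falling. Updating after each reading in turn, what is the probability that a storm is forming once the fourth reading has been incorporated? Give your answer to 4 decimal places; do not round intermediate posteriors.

Each posterior becomes the prior for the next update.
After 'falling': P(storm) = 0.85·0.1000 / (0.85·0.1000 + 0.5·0.9000) ≈ 0.1589
After 'falling': P(storm) = 0.85·0.1589 / (0.85·0.1589 + 0.5·0.8411) ≈ 0.2431
After 'steady': P(storm) = 0.15·0.2431 / (0.15·0.2431 + 0.5·0.7569) ≈ 0.0879
After 'falling': P(storm) = 0.85·0.0879 / (0.85·0.0879 + 0.5·0.9121) ≈ 0.1407

0.1407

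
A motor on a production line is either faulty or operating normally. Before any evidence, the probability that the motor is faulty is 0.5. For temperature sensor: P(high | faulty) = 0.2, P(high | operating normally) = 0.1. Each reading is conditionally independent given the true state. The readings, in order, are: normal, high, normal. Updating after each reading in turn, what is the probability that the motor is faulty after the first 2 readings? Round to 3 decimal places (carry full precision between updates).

0.640

After 'normal': P(faulty) = 0.8·0.5000 / (0.8·0.5000 + 0.9·0.5000) ≈ 0.4706
After 'high': P(faulty) = 0.2·0.4706 / (0.2·0.4706 + 0.1·0.5294) ≈ 0.6400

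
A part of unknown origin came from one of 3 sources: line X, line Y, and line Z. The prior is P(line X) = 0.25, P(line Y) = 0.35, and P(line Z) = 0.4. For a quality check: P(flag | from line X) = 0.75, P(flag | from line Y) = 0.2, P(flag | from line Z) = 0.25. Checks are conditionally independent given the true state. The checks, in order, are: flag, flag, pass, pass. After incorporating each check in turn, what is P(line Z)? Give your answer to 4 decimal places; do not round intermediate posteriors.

After 'flag': normaliser = 0.75·0.2500 + 0.2·0.3500 + 0.25·0.4000; P(line X) ≈ 0.5245, P(line Y) ≈ 0.1958, P(line Z) ≈ 0.2797
After 'flag': normaliser = 0.75·0.5245 + 0.2·0.1958 + 0.25·0.2797; P(line X) ≈ 0.7829, P(line Y) ≈ 0.0779, P(line Z) ≈ 0.1392
After 'pass': normaliser = 0.25·0.7829 + 0.8·0.0779 + 0.75·0.1392; P(line X) ≈ 0.5400, P(line Y) ≈ 0.1720, P(line Z) ≈ 0.2880
After 'pass': normaliser = 0.25·0.5400 + 0.8·0.1720 + 0.75·0.2880; P(line X) ≈ 0.2763, P(line Y) ≈ 0.2817, P(line Z) ≈ 0.4421

0.4421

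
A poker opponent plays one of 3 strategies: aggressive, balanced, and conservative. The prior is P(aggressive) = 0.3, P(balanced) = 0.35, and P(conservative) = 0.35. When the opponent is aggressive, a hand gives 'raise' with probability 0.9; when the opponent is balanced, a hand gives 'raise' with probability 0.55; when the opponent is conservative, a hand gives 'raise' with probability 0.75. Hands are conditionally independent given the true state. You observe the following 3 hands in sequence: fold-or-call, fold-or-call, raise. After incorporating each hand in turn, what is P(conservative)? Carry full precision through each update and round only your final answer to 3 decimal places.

After 'fold-or-call': normaliser = 0.1·0.3000 + 0.45·0.3500 + 0.25·0.3500; P(aggressive) ≈ 0.1091, P(balanced) ≈ 0.5727, P(conservative) ≈ 0.3182
After 'fold-or-call': normaliser = 0.1·0.1091 + 0.45·0.5727 + 0.25·0.3182; P(aggressive) ≈ 0.0313, P(balanced) ≈ 0.7402, P(conservative) ≈ 0.2285
After 'raise': normaliser = 0.9·0.0313 + 0.55·0.7402 + 0.75·0.2285; P(aggressive) ≈ 0.0465, P(balanced) ≈ 0.6711, P(conservative) ≈ 0.2824

0.282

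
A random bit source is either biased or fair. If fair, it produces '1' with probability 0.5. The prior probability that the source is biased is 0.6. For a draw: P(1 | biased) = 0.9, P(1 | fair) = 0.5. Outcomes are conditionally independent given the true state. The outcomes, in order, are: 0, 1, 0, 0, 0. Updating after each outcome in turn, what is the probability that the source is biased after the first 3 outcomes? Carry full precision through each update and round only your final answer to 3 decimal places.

After '0': P(biased) = 0.1·0.6000 / (0.1·0.6000 + 0.5·0.4000) ≈ 0.2308
After '1': P(biased) = 0.9·0.2308 / (0.9·0.2308 + 0.5·0.7692) ≈ 0.3506
After '0': P(biased) = 0.1·0.3506 / (0.1·0.3506 + 0.5·0.6494) ≈ 0.0975

0.097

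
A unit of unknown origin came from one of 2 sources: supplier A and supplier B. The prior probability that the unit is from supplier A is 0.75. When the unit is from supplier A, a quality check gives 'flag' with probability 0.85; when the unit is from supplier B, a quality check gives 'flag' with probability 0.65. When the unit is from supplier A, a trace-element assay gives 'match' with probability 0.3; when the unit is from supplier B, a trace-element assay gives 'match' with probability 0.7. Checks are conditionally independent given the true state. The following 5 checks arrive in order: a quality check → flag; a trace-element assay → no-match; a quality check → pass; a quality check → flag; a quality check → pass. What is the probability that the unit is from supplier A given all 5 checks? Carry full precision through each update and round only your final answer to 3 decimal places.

Apply Bayes' rule sequentially, carrying P(supplier A) forward.
After a quality check='flag': P(supplier A) = 0.85·0.7500 / (0.85·0.7500 + 0.65·0.2500) ≈ 0.7969
After a trace-element assay='no-match': P(supplier A) = 0.7·0.7969 / (0.7·0.7969 + 0.3·0.2031) ≈ 0.9015
After a quality check='pass': P(supplier A) = 0.15·0.9015 / (0.15·0.9015 + 0.35·0.0985) ≈ 0.7969
After a quality check='flag': P(supplier A) = 0.85·0.7969 / (0.85·0.7969 + 0.65·0.2031) ≈ 0.8369
After a quality check='pass': P(supplier A) = 0.15·0.8369 / (0.15·0.8369 + 0.35·0.1631) ≈ 0.6874

0.687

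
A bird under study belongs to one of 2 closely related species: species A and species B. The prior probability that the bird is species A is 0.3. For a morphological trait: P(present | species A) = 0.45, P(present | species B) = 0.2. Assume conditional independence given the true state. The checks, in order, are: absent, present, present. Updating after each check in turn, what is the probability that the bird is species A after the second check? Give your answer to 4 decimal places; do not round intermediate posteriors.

0.3987

After 'absent': P(species A) = 0.55·0.3000 / (0.55·0.3000 + 0.8·0.7000) ≈ 0.2276
After 'present': P(species A) = 0.45·0.2276 / (0.45·0.2276 + 0.2·0.7724) ≈ 0.3987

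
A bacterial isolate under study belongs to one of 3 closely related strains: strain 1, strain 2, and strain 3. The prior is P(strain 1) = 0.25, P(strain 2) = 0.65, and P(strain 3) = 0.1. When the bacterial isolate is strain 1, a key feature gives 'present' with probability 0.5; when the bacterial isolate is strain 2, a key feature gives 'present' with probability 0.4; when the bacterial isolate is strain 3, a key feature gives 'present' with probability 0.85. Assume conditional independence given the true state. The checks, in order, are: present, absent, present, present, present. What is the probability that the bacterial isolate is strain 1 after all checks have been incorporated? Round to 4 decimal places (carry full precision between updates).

0.3049

Apply Bayes' rule sequentially, carrying P(strain 1) forward.
After 'present': normaliser = 0.5·0.2500 + 0.4·0.6500 + 0.85·0.1000; P(strain 1) ≈ 0.2660, P(strain 2) ≈ 0.5532, P(strain 3) ≈ 0.1809
After 'absent': normaliser = 0.5·0.2660 + 0.6·0.5532 + 0.15·0.1809; P(strain 1) ≈ 0.2703, P(strain 2) ≈ 0.6746, P(strain 3) ≈ 0.0551
After 'present': normaliser = 0.5·0.2703 + 0.4·0.6746 + 0.85·0.0551; P(strain 1) ≈ 0.2991, P(strain 2) ≈ 0.5972, P(strain 3) ≈ 0.1037
After 'present': normaliser = 0.5·0.2991 + 0.4·0.5972 + 0.85·0.1037; P(strain 1) ≈ 0.3138, P(strain 2) ≈ 0.5012, P(strain 3) ≈ 0.1850
After 'present': normaliser = 0.5·0.3138 + 0.4·0.5012 + 0.85·0.1850; P(strain 1) ≈ 0.3049, P(strain 2) ≈ 0.3896, P(strain 3) ≈ 0.3055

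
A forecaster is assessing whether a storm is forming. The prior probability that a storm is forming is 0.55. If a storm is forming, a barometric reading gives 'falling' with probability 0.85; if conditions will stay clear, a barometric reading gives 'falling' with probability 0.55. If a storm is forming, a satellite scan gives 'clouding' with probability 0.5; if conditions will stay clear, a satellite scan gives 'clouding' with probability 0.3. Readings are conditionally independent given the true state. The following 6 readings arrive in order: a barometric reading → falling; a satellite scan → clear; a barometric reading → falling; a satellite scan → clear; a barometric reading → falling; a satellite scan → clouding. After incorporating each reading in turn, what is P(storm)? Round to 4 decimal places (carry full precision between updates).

0.7932

Each posterior becomes the prior for the next update.
After a barometric reading='falling': P(storm) = 0.85·0.5500 / (0.85·0.5500 + 0.55·0.4500) ≈ 0.6538
After a satellite scan='clear': P(storm) = 0.5·0.6538 / (0.5·0.6538 + 0.7·0.3462) ≈ 0.5743
After a barometric reading='falling': P(storm) = 0.85·0.5743 / (0.85·0.5743 + 0.55·0.4257) ≈ 0.6759
After a satellite scan='clear': P(storm) = 0.5·0.6759 / (0.5·0.6759 + 0.7·0.3241) ≈ 0.5983
After a barometric reading='falling': P(storm) = 0.85·0.5983 / (0.85·0.5983 + 0.55·0.4017) ≈ 0.6971
After a satellite scan='clouding': P(storm) = 0.5·0.6971 / (0.5·0.6971 + 0.3·0.3029) ≈ 0.7932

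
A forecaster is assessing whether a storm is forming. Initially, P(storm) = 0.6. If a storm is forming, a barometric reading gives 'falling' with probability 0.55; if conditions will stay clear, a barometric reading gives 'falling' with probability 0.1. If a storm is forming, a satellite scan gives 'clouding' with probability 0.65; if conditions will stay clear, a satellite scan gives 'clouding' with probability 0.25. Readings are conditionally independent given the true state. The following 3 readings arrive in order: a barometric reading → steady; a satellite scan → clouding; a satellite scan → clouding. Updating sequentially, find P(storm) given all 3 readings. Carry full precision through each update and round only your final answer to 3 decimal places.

After a barometric reading='steady': P(storm) = 0.45·0.6000 / (0.45·0.6000 + 0.9·0.4000) ≈ 0.4286
After a satellite scan='clouding': P(storm) = 0.65·0.4286 / (0.65·0.4286 + 0.25·0.5714) ≈ 0.6610
After a satellite scan='clouding': P(storm) = 0.65·0.6610 / (0.65·0.6610 + 0.25·0.3390) ≈ 0.8353

0.835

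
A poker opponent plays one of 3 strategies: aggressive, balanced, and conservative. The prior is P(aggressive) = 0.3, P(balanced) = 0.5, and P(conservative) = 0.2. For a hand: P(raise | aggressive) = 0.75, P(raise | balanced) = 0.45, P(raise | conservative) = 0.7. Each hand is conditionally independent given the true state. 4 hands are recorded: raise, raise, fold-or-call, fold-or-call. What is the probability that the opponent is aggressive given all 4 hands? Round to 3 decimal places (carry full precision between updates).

0.211

After 'raise': normaliser = 0.75·0.3000 + 0.45·0.5000 + 0.7·0.2000; P(aggressive) ≈ 0.3814, P(balanced) ≈ 0.3814, P(conservative) ≈ 0.2373
After 'raise': normaliser = 0.75·0.3814 + 0.45·0.3814 + 0.7·0.2373; P(aggressive) ≈ 0.4586, P(balanced) ≈ 0.2751, P(conservative) ≈ 0.2663
After 'fold-or-call': normaliser = 0.25·0.4586 + 0.55·0.2751 + 0.3·0.2663; P(aggressive) ≈ 0.3315, P(balanced) ≈ 0.4375, P(conservative) ≈ 0.2310
After 'fold-or-call': normaliser = 0.25·0.3315 + 0.55·0.4375 + 0.3·0.2310; P(aggressive) ≈ 0.2110, P(balanced) ≈ 0.6126, P(conservative) ≈ 0.1764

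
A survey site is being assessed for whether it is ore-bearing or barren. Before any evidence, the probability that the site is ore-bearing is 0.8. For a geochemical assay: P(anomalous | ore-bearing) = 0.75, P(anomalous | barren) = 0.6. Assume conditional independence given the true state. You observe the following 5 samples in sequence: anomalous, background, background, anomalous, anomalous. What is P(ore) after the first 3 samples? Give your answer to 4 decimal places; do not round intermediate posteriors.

After 'anomalous': P(ore) = 0.75·0.8000 / (0.75·0.8000 + 0.6·0.2000) ≈ 0.8333
After 'background': P(ore) = 0.25·0.8333 / (0.25·0.8333 + 0.4·0.1667) ≈ 0.7576
After 'background': P(ore) = 0.25·0.7576 / (0.25·0.7576 + 0.4·0.2424) ≈ 0.6614

0.6614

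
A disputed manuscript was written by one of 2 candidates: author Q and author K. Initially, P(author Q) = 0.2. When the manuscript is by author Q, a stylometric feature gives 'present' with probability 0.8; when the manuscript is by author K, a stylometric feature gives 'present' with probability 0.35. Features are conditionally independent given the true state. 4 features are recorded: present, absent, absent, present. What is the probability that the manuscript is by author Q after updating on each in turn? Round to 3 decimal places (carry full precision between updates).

0.110

After 'present': P(author Q) = 0.8·0.2000 / (0.8·0.2000 + 0.35·0.8000) ≈ 0.3636
After 'absent': P(author Q) = 0.2·0.3636 / (0.2·0.3636 + 0.65·0.6364) ≈ 0.1495
After 'absent': P(author Q) = 0.2·0.1495 / (0.2·0.1495 + 0.65·0.8505) ≈ 0.0513
After 'present': P(author Q) = 0.8·0.0513 / (0.8·0.0513 + 0.35·0.9487) ≈ 0.1100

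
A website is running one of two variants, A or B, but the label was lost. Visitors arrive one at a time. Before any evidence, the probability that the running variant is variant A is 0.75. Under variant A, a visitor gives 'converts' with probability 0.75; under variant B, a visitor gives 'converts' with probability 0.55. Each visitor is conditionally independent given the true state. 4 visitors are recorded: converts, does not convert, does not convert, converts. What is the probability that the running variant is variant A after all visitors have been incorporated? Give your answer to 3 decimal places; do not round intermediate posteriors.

0.633

After 'converts': P(A) = 0.75·0.7500 / (0.75·0.7500 + 0.55·0.2500) ≈ 0.8036
After 'does not convert': P(A) = 0.25·0.8036 / (0.25·0.8036 + 0.45·0.1964) ≈ 0.6944
After 'does not convert': P(A) = 0.25·0.6944 / (0.25·0.6944 + 0.45·0.3056) ≈ 0.5580
After 'converts': P(A) = 0.75·0.5580 / (0.75·0.5580 + 0.55·0.4420) ≈ 0.6326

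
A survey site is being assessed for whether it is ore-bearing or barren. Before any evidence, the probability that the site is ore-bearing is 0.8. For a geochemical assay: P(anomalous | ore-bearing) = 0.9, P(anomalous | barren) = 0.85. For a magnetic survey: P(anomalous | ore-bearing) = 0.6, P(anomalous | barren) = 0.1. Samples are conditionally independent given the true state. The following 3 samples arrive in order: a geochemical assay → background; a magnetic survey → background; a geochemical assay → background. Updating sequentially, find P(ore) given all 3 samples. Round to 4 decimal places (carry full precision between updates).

0.4414

After a geochemical assay='background': P(ore) = 0.1·0.8000 / (0.1·0.8000 + 0.15·0.2000) ≈ 0.7273
After a magnetic survey='background': P(ore) = 0.4·0.7273 / (0.4·0.7273 + 0.9·0.2727) ≈ 0.5424
After a geochemical assay='background': P(ore) = 0.1·0.5424 / (0.1·0.5424 + 0.15·0.4576) ≈ 0.4414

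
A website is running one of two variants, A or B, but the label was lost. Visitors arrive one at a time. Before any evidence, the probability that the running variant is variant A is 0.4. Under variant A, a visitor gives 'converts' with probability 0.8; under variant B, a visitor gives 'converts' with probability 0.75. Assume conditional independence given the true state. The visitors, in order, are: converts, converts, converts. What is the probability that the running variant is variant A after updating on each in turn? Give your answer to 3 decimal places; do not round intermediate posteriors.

After 'converts': P(A) = 0.8·0.4000 / (0.8·0.4000 + 0.75·0.6000) ≈ 0.4156
After 'converts': P(A) = 0.8·0.4156 / (0.8·0.4156 + 0.75·0.5844) ≈ 0.4313
After 'converts': P(A) = 0.8·0.4313 / (0.8·0.4313 + 0.75·0.5687) ≈ 0.4472

0.447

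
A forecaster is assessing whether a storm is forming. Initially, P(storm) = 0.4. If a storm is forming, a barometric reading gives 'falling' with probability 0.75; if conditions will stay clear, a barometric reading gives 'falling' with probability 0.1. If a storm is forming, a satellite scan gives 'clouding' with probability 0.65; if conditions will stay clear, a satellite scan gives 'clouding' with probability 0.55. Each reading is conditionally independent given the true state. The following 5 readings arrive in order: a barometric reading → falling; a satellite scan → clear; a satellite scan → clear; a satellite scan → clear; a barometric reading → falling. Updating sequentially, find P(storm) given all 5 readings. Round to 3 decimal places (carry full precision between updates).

0.946

After a barometric reading='falling': P(storm) = 0.75·0.4000 / (0.75·0.4000 + 0.1·0.6000) ≈ 0.8333
After a satellite scan='clear': P(storm) = 0.35·0.8333 / (0.35·0.8333 + 0.45·0.1667) ≈ 0.7955
After a satellite scan='clear': P(storm) = 0.35·0.7955 / (0.35·0.7955 + 0.45·0.2045) ≈ 0.7515
After a satellite scan='clear': P(storm) = 0.35·0.7515 / (0.35·0.7515 + 0.45·0.2485) ≈ 0.7017
After a barometric reading='falling': P(storm) = 0.75·0.7017 / (0.75·0.7017 + 0.1·0.2983) ≈ 0.9464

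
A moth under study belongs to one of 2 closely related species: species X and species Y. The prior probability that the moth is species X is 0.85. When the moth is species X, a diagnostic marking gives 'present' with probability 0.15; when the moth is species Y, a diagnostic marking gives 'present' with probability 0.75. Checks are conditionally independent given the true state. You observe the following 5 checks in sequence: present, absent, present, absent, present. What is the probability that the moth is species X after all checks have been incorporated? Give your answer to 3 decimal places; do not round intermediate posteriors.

Each posterior becomes the prior for the next update.
After 'present': P(species X) = 0.15·0.8500 / (0.15·0.8500 + 0.75·0.1500) ≈ 0.5312
After 'absent': P(species X) = 0.85·0.5312 / (0.85·0.5312 + 0.25·0.4688) ≈ 0.7940
After 'present': P(species X) = 0.15·0.7940 / (0.15·0.7940 + 0.75·0.2060) ≈ 0.4352
After 'absent': P(species X) = 0.85·0.4352 / (0.85·0.4352 + 0.25·0.5648) ≈ 0.7238
After 'present': P(species X) = 0.15·0.7238 / (0.15·0.7238 + 0.75·0.2762) ≈ 0.3439

0.344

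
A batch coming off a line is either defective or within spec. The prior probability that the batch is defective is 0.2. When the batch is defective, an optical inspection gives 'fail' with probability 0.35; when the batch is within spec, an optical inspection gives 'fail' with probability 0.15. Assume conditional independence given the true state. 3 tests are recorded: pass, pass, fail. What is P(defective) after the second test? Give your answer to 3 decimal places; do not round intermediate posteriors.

0.128

After 'pass': P(defective) = 0.65·0.2000 / (0.65·0.2000 + 0.85·0.8000) ≈ 0.1605
After 'pass': P(defective) = 0.65·0.1605 / (0.65·0.1605 + 0.85·0.8395) ≈ 0.1275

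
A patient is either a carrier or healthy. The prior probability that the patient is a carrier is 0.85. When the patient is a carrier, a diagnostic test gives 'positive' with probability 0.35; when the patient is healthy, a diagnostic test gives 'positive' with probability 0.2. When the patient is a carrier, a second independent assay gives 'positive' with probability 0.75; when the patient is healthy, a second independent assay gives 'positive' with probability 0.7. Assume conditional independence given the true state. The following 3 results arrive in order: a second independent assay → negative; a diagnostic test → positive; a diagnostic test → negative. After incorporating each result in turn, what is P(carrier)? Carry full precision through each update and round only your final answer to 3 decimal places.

0.870

After a second independent assay='negative': P(carrier) = 0.25·0.8500 / (0.25·0.8500 + 0.3·0.1500) ≈ 0.8252
After a diagnostic test='positive': P(carrier) = 0.35·0.8252 / (0.35·0.8252 + 0.2·0.1748) ≈ 0.8921
After a diagnostic test='negative': P(carrier) = 0.65·0.8921 / (0.65·0.8921 + 0.8·0.1079) ≈ 0.8704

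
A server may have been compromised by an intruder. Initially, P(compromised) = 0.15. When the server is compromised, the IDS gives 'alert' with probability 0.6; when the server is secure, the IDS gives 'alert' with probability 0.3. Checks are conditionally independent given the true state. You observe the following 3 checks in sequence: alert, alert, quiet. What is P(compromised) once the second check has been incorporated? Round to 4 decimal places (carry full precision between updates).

After 'alert': P(compromised) = 0.6·0.1500 / (0.6·0.1500 + 0.3·0.8500) ≈ 0.2609
After 'alert': P(compromised) = 0.6·0.2609 / (0.6·0.2609 + 0.3·0.7391) ≈ 0.4138

0.4138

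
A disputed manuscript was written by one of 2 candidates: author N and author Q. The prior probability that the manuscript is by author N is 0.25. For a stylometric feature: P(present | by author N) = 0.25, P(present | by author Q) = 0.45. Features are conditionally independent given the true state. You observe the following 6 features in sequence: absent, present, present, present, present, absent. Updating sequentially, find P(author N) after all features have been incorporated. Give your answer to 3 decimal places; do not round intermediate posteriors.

0.056

Apply Bayes' rule sequentially, carrying P(author N) forward.
After 'absent': P(author N) = 0.75·0.2500 / (0.75·0.2500 + 0.55·0.7500) ≈ 0.3125
After 'present': P(author N) = 0.25·0.3125 / (0.25·0.3125 + 0.45·0.6875) ≈ 0.2016
After 'present': P(author N) = 0.25·0.2016 / (0.25·0.2016 + 0.45·0.7984) ≈ 0.1230
After 'present': P(author N) = 0.25·0.1230 / (0.25·0.1230 + 0.45·0.8770) ≈ 0.0723
After 'present': P(author N) = 0.25·0.0723 / (0.25·0.0723 + 0.45·0.9277) ≈ 0.0415
After 'absent': P(author N) = 0.75·0.0415 / (0.75·0.0415 + 0.55·0.9585) ≈ 0.0558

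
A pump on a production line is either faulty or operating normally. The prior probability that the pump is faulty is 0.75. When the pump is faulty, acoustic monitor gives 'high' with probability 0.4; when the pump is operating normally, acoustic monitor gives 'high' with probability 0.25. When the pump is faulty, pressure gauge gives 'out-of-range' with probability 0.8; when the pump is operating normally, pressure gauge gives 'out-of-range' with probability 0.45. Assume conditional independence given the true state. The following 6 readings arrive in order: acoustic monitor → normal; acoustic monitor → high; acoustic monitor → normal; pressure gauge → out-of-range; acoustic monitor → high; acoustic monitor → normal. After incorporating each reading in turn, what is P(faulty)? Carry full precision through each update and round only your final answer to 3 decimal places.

0.875

Each posterior becomes the prior for the next update.
After acoustic monitor='normal': P(faulty) = 0.6·0.7500 / (0.6·0.7500 + 0.75·0.2500) ≈ 0.7059
After acoustic monitor='high': P(faulty) = 0.4·0.7059 / (0.4·0.7059 + 0.25·0.2941) ≈ 0.7934
After acoustic monitor='normal': P(faulty) = 0.6·0.7934 / (0.6·0.7934 + 0.75·0.2066) ≈ 0.7544
After pressure gauge='out-of-range': P(faulty) = 0.8·0.7544 / (0.8·0.7544 + 0.45·0.2456) ≈ 0.8452
After acoustic monitor='high': P(faulty) = 0.4·0.8452 / (0.4·0.8452 + 0.25·0.1548) ≈ 0.8973
After acoustic monitor='normal': P(faulty) = 0.6·0.8973 / (0.6·0.8973 + 0.75·0.1027) ≈ 0.8749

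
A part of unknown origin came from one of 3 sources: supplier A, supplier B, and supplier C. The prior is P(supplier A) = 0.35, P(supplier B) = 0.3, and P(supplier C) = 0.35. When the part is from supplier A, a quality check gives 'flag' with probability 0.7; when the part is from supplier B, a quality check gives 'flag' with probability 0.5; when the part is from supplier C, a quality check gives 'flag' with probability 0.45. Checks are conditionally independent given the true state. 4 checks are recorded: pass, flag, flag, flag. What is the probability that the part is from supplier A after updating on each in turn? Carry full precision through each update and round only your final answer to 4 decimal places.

0.4981

After 'pass': normaliser = 0.3·0.3500 + 0.5·0.3000 + 0.55·0.3500; P(supplier A) ≈ 0.2346, P(supplier B) ≈ 0.3352, P(supplier C) ≈ 0.4302
After 'flag': normaliser = 0.7·0.2346 + 0.5·0.3352 + 0.45·0.4302; P(supplier A) ≈ 0.3126, P(supplier B) ≈ 0.3190, P(supplier C) ≈ 0.3684
After 'flag': normaliser = 0.7·0.3126 + 0.5·0.3190 + 0.45·0.3684; P(supplier A) ≈ 0.4022, P(supplier B) ≈ 0.2931, P(supplier C) ≈ 0.3047
After 'flag': normaliser = 0.7·0.4022 + 0.5·0.2931 + 0.45·0.3047; P(supplier A) ≈ 0.4981, P(supplier B) ≈ 0.2593, P(supplier C) ≈ 0.2426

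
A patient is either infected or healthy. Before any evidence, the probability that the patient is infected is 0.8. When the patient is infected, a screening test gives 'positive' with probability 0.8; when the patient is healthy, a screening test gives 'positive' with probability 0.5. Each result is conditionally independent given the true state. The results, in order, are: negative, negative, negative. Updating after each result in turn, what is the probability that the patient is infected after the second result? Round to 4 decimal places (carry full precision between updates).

Apply Bayes' rule sequentially, carrying P(infected) forward.
After 'negative': P(infected) = 0.2·0.8000 / (0.2·0.8000 + 0.5·0.2000) ≈ 0.6154
After 'negative': P(infected) = 0.2·0.6154 / (0.2·0.6154 + 0.5·0.3846) ≈ 0.3902

0.3902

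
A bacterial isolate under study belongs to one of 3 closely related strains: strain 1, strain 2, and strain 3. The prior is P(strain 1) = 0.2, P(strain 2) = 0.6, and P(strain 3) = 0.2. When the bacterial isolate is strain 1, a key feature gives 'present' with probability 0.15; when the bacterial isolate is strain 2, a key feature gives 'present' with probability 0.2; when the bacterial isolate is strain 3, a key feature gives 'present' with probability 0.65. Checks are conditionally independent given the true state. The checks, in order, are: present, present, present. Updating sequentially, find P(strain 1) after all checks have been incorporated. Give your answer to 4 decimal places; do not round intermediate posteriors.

After 'present': normaliser = 0.15·0.2000 + 0.2·0.6000 + 0.65·0.2000; P(strain 1) ≈ 0.1071, P(strain 2) ≈ 0.4286, P(strain 3) ≈ 0.4643
After 'present': normaliser = 0.15·0.1071 + 0.2·0.4286 + 0.65·0.4643; P(strain 1) ≈ 0.0398, P(strain 2) ≈ 0.2124, P(strain 3) ≈ 0.7478
After 'present': normaliser = 0.15·0.0398 + 0.2·0.2124 + 0.65·0.7478; P(strain 1) ≈ 0.0112, P(strain 2) ≈ 0.0795, P(strain 3) ≈ 0.9094

0.0112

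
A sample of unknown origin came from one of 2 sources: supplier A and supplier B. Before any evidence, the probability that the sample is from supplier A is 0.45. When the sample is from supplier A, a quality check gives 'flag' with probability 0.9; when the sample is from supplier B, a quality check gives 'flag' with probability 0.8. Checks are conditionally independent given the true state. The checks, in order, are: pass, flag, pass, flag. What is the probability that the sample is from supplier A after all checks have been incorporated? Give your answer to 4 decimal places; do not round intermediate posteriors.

0.2056

Apply Bayes' rule sequentially, carrying P(supplier A) forward.
After 'pass': P(supplier A) = 0.1·0.4500 / (0.1·0.4500 + 0.2·0.5500) ≈ 0.2903
After 'flag': P(supplier A) = 0.9·0.2903 / (0.9·0.2903 + 0.8·0.7097) ≈ 0.3152
After 'pass': P(supplier A) = 0.1·0.3152 / (0.1·0.3152 + 0.2·0.6848) ≈ 0.1871
After 'flag': P(supplier A) = 0.9·0.1871 / (0.9·0.1871 + 0.8·0.8129) ≈ 0.2056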